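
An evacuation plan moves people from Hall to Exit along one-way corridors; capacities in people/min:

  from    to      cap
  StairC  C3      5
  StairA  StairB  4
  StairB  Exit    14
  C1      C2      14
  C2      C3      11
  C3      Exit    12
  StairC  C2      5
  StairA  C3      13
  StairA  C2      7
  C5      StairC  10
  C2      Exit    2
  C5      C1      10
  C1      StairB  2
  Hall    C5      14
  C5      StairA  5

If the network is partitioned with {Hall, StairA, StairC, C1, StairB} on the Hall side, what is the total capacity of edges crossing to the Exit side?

Edges leaving {Hall, StairA, StairC, C1, StairB}: Hall→C5 (14), StairA→C2 (7), StairA→C3 (13), StairC→C2 (5), StairC→C3 (5), C1→C2 (14), StairB→Exit (14).
Cut capacity = 14 + 7 + 13 + 5 + 5 + 14 + 14 = 72.

72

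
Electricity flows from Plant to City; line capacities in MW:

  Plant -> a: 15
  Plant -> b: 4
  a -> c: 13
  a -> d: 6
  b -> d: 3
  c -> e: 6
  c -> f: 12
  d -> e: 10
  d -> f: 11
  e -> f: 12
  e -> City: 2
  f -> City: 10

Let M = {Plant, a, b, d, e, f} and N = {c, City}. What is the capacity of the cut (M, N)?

25

Edges leaving {Plant, a, b, d, e, f}: a→c (13), e→City (2), f→City (10).
Cut capacity = 13 + 2 + 10 = 25.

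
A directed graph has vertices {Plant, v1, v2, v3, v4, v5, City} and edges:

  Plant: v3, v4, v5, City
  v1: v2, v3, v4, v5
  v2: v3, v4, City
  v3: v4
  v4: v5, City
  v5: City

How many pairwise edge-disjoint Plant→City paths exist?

3

Assign every edge capacity 1; by Menger, the answer equals the max flow.
Path Plant→City (+1); total 1.
Path Plant→v4→City (+1); total 2.
Path Plant→v5→City (+1); total 3.
No residual Plant→City path; max flow = 3.
Certifying cut of size 3: {Plant→City, v4→City, v5→City}.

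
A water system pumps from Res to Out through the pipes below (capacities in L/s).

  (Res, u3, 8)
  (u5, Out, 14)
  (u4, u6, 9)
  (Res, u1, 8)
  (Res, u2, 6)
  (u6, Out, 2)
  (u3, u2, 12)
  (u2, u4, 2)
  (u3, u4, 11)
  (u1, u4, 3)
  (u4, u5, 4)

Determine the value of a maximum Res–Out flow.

Augment Res→u1→u4→u5→Out: bottleneck 3, flow now 3.
Augment Res→u2→u4→u5→Out: bottleneck 1, flow now 4.
Augment Res→u2→u4→u6→Out: bottleneck 1, flow now 5.
Augment Res→u3→u4→u6→Out: bottleneck 1, flow now 6.
No augmenting path remains; maximum flow = 6.
In the residual graph, reachable from Res: {Res, u1, u2, u3, u4, u6}.
Min-cut edges: u4→u5 (4), u6→Out (2); capacity 4 + 2 = 6.
This cut is saturated, so no flow can exceed 6.

6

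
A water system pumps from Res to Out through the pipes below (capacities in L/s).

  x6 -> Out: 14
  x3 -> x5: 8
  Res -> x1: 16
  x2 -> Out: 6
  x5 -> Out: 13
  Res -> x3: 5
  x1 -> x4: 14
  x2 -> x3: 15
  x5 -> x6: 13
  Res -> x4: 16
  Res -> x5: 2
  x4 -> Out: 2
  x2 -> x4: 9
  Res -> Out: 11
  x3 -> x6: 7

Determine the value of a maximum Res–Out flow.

Augment Res→Out: bottleneck 11, flow now 11.
Augment Res→x4→Out: bottleneck 2, flow now 13.
Augment Res→x5→Out: bottleneck 2, flow now 15.
Augment Res→x3→x5→Out: bottleneck 5, flow now 20.
No augmenting path remains; maximum flow = 20.
In the residual graph, reachable from Res: {Res, x1, x4}.
Min-cut edges: Res→x3 (5), Res→x5 (2), Res→Out (11), x4→Out (2); capacity 5 + 2 + 11 + 2 = 20.
This cut is saturated, so no flow can exceed 20.

20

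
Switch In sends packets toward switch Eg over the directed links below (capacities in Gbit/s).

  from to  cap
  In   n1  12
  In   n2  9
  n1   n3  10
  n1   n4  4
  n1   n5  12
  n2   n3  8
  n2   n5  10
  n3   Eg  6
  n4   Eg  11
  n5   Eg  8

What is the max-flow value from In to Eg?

18

Augment In→n1→n3→Eg: bottleneck 6, flow now 6.
Augment In→n1→n4→Eg: bottleneck 4, flow now 10.
Augment In→n1→n5→Eg: bottleneck 2, flow now 12.
Augment In→n2→n5→Eg: bottleneck 6, flow now 18.
No augmenting path remains; maximum flow = 18.
In the residual graph, reachable from In: {In, n1, n2, n3, n5}.
Min-cut edges: n1→n4 (4), n3→Eg (6), n5→Eg (8); capacity 4 + 6 + 8 = 18.
This cut is saturated, so no flow can exceed 18.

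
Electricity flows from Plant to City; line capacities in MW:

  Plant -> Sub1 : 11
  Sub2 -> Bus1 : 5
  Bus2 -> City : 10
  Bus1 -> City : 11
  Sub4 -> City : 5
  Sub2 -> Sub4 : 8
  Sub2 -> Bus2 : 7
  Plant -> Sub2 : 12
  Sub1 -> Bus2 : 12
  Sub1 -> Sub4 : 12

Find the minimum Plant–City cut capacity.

20

Augment Plant→Sub1→Bus2→City: bottleneck 10, flow now 10.
Augment Plant→Sub1→Sub4→City: bottleneck 1, flow now 11.
Augment Plant→Sub2→Bus1→City: bottleneck 5, flow now 16.
Augment Plant→Sub2→Sub4→City: bottleneck 4, flow now 20.
No augmenting path remains; maximum flow = 20.
By max-flow min-cut, the minimum cut capacity equals the max flow.
In the residual graph, reachable from Plant: {Plant, Sub1, Sub2, Bus2, Sub4}.
Min-cut edges: Sub2→Bus1 (5), Bus2→City (10), Sub4→City (5); capacity 5 + 10 + 5 = 20.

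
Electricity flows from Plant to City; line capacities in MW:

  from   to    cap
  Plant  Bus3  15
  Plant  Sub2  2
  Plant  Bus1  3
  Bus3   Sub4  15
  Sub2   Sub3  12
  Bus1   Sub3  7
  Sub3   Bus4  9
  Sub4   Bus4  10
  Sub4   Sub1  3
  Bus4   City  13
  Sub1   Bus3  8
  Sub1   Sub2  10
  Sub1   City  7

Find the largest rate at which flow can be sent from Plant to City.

Augment Plant→Bus3→Sub4→Bus4→City: bottleneck 10, flow now 10.
Augment Plant→Bus3→Sub4→Sub1→City: bottleneck 3, flow now 13.
Augment Plant→Sub2→Sub3→Bus4→City: bottleneck 2, flow now 15.
Augment Plant→Bus1→Sub3→Bus4→City: bottleneck 1, flow now 16.
No augmenting path remains; maximum flow = 16.
In the residual graph, reachable from Plant: {Plant, Bus3, Sub2, Bus1, Sub3, Sub4, Bus4}.
Min-cut edges: Sub4→Sub1 (3), Bus4→City (13); capacity 3 + 13 = 16.
This cut is saturated, so no flow can exceed 16.

16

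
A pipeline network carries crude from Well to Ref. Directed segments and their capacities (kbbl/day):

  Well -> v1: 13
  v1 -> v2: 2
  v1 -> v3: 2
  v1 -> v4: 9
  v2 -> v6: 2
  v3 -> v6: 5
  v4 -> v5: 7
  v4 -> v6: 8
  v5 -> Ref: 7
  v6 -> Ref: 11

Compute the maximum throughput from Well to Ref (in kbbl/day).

Augment Well→v1→v2→v6→Ref: bottleneck 2, flow now 2.
Augment Well→v1→v3→v6→Ref: bottleneck 2, flow now 4.
Augment Well→v1→v4→v5→Ref: bottleneck 7, flow now 11.
Augment Well→v1→v4→v6→Ref: bottleneck 2, flow now 13.
No augmenting path remains; maximum flow = 13.
In the residual graph, reachable from Well: {Well}.
Min-cut edges: Well→v1 (13); capacity 13 = 13.
This cut is saturated, so no flow can exceed 13.

13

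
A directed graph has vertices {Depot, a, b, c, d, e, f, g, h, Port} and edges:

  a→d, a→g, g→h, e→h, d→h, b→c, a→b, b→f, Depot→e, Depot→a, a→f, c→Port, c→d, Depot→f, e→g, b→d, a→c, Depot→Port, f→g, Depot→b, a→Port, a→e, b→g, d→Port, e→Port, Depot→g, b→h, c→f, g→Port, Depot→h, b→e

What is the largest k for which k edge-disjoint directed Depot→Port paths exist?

5

Assign every edge capacity 1; by Menger, the answer equals the max flow.
Path Depot→Port (+1); total 1.
Path Depot→a→Port (+1); total 2.
Path Depot→e→Port (+1); total 3.
Path Depot→g→Port (+1); total 4.
Path Depot→b→c→Port (+1); total 5.
No residual Depot→Port path; max flow = 5.
Certifying cut of size 5: {Depot→Port, Depot→a, Depot→b, Depot→e, g→Port}.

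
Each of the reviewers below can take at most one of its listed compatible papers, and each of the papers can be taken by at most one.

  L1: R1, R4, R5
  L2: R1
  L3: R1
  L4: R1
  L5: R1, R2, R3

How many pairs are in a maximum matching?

Unit-capacity flow: source→left, listed edges, right→sink; max matching = max flow.
Augmenting path L1→R1 (+1); matched 1.
Augmenting path L5→R2 (+1); matched 2.
Augmenting path L2→R1→L1→R4 (+1); matched 3.
No augmenting path remains; maximum matching = 3.
König certificate: {L1, L5, R1} is a vertex cover of size 3 (every listed pair touches it), so no matching can be larger.

3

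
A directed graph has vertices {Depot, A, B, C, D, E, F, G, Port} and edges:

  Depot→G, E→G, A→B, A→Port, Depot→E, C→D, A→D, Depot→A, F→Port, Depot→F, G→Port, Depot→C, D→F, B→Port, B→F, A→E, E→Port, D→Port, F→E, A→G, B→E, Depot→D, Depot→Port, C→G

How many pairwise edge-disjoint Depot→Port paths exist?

6

Assign every edge capacity 1; by Menger, the answer equals the max flow.
Path Depot→Port (+1); total 1.
Path Depot→A→Port (+1); total 2.
Path Depot→D→Port (+1); total 3.
Path Depot→E→Port (+1); total 4.
Path Depot→F→Port (+1); total 5.
Path Depot→G→Port (+1); total 6.
No residual Depot→Port path; max flow = 6.
Certifying cut of size 6: {D→Port, Depot→A, Depot→Port, E→Port, F→Port, G→Port}.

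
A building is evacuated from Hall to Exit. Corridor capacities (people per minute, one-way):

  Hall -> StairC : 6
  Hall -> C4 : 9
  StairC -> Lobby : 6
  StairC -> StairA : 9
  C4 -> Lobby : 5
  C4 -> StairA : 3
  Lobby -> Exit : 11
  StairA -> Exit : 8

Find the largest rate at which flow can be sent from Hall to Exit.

14

Augment Hall→StairC→Lobby→Exit: bottleneck 6, flow now 6.
Augment Hall→C4→Lobby→Exit: bottleneck 5, flow now 11.
Augment Hall→C4→StairA→Exit: bottleneck 3, flow now 14.
No augmenting path remains; maximum flow = 14.
In the residual graph, reachable from Hall: {Hall, C4}.
Min-cut edges: Hall→StairC (6), C4→Lobby (5), C4→StairA (3); capacity 6 + 5 + 3 = 14.
This cut is saturated, so no flow can exceed 14.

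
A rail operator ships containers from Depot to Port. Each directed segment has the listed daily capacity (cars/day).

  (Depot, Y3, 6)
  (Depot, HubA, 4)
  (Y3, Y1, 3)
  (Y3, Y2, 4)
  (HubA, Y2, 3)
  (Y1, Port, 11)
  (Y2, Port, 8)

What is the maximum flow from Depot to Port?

9

Augment Depot→Y3→Y1→Port: bottleneck 3, flow now 3.
Augment Depot→Y3→Y2→Port: bottleneck 3, flow now 6.
Augment Depot→HubA→Y2→Port: bottleneck 3, flow now 9.
No augmenting path remains; maximum flow = 9.
In the residual graph, reachable from Depot: {Depot, HubA}.
Min-cut edges: Depot→Y3 (6), HubA→Y2 (3); capacity 6 + 3 = 9.
This cut is saturated, so no flow can exceed 9.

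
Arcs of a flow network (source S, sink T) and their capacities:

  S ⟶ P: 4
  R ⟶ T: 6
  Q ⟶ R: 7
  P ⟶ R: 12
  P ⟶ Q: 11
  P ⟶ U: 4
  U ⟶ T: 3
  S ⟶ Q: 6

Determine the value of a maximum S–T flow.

Augment S→P→R→T: bottleneck 4, flow now 4.
Augment S→Q→R→T: bottleneck 2, flow now 6.
Augment S→Q→R→P→U→T: bottleneck 3, flow now 9. (uses reverse residual edge)
No augmenting path remains; maximum flow = 9.
In the residual graph, reachable from S: {S, P, Q, R, U}.
Min-cut edges: R→T (6), U→T (3); capacity 6 + 3 = 9.
This cut is saturated, so no flow can exceed 9.

9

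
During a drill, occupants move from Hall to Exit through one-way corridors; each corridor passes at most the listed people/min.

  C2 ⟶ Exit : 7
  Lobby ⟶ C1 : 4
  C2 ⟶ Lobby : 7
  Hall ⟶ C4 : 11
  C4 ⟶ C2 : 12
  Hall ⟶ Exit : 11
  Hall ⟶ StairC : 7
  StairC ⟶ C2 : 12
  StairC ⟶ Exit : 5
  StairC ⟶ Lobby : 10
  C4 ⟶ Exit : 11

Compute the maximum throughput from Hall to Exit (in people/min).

29

Augment Hall→Exit: bottleneck 11, flow now 11.
Augment Hall→StairC→Exit: bottleneck 5, flow now 16.
Augment Hall→C4→Exit: bottleneck 11, flow now 27.
Augment Hall→StairC→C2→Exit: bottleneck 2, flow now 29.
No augmenting path remains; maximum flow = 29.
In the residual graph, reachable from Hall: {Hall}.
Min-cut edges: Hall→StairC (7), Hall→C4 (11), Hall→Exit (11); capacity 7 + 11 + 11 = 29.
This cut is saturated, so no flow can exceed 29.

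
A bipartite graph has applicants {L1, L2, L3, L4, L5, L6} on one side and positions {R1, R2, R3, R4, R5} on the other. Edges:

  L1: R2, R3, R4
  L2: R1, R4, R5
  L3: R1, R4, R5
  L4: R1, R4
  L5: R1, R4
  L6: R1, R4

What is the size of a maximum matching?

4

Unit-capacity flow: source→left, listed edges, right→sink; max matching = max flow.
Augmenting path L1→R2 (+1); matched 1.
Augmenting path L2→R1 (+1); matched 2.
Augmenting path L3→R4 (+1); matched 3.
Augmenting path L4→R1→L2→R5 (+1); matched 4.
No augmenting path remains; maximum matching = 4.
König certificate: {L1, R1, R4, R5} is a vertex cover of size 4 (every listed pair touches it), so no matching can be larger.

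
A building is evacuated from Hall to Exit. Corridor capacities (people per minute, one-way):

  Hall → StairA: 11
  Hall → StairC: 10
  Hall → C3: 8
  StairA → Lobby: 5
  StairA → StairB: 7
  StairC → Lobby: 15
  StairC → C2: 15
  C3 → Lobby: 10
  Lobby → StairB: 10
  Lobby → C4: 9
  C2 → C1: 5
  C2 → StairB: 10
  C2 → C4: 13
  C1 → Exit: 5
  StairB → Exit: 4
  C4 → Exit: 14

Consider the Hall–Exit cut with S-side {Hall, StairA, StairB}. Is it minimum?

Given cut capacity: 10 + 8 + 5 + 4 = 27.
Augment Hall→StairA→StairB→Exit: bottleneck 4, flow now 4.
Augment Hall→StairA→Lobby→C4→Exit: bottleneck 5, flow now 9.
Augment Hall→StairC→Lobby→C4→Exit: bottleneck 4, flow now 13.
Augment Hall→StairC→C2→C1→Exit: bottleneck 5, flow now 18.
Augment Hall→StairC→C2→C4→Exit: bottleneck 1, flow now 19.
Augment Hall→C3→Lobby→StairC→C2→C4→Exit: bottleneck 4, flow now 23. (uses reverse residual edge)
No augmenting path remains; maximum flow = 23.
In the residual graph, reachable from Hall: {Hall, StairA, C3, Lobby, StairB}.
Min-cut edges: Hall→StairC (10), Lobby→C4 (9), StairB→Exit (4); capacity 10 + 9 + 4 = 23.
Cut capacity 27 exceeds the max flow 23, so it is not minimum.

No — its capacity is 27, but the minimum cut has capacity 23.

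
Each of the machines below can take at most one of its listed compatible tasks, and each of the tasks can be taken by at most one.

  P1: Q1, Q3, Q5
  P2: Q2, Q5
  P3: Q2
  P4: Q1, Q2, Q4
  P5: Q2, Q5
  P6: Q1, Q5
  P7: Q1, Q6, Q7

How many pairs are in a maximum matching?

6

Unit-capacity flow: source→left, listed edges, right→sink; max matching = max flow.
Augmenting path P1→Q1 (+1); matched 1.
Augmenting path P2→Q2 (+1); matched 2.
Augmenting path P4→Q4 (+1); matched 3.
Augmenting path P5→Q5 (+1); matched 4.
Augmenting path P7→Q6 (+1); matched 5.
Augmenting path P6→Q1→P1→Q3 (+1); matched 6.
No augmenting path remains; maximum matching = 6.
König certificate: {P1, P4, P6, P7, Q2, Q5} is a vertex cover of size 6 (every listed pair touches it), so no matching can be larger.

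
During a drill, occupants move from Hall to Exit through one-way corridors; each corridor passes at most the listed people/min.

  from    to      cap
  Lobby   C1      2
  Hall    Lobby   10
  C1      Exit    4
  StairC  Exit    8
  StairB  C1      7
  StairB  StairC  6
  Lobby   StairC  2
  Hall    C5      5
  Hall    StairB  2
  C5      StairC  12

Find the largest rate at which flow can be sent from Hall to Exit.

11

Augment Hall→StairB→C1→Exit: bottleneck 2, flow now 2.
Augment Hall→C5→StairC→Exit: bottleneck 5, flow now 7.
Augment Hall→Lobby→C1→Exit: bottleneck 2, flow now 9.
Augment Hall→Lobby→StairC→Exit: bottleneck 2, flow now 11.
No augmenting path remains; maximum flow = 11.
In the residual graph, reachable from Hall: {Hall, Lobby}.
Min-cut edges: Hall→StairB (2), Hall→C5 (5), Lobby→C1 (2), Lobby→StairC (2); capacity 2 + 5 + 2 + 2 = 11.
This cut is saturated, so no flow can exceed 11.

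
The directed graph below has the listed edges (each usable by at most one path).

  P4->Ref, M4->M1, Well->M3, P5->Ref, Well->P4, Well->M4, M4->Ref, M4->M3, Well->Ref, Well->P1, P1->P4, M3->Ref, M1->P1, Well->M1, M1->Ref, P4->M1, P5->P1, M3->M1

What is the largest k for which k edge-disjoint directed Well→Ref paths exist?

5

Assign every edge capacity 1; by Menger, the answer equals the max flow.
Path Well→Ref (+1); total 1.
Path Well→P4→Ref (+1); total 2.
Path Well→M1→Ref (+1); total 3.
Path Well→M4→Ref (+1); total 4.
Path Well→M3→Ref (+1); total 5.
No residual Well→Ref path; max flow = 5.
Certifying cut of size 5: {M1→Ref, P4→Ref, Well→M3, Well→M4, Well→Ref}.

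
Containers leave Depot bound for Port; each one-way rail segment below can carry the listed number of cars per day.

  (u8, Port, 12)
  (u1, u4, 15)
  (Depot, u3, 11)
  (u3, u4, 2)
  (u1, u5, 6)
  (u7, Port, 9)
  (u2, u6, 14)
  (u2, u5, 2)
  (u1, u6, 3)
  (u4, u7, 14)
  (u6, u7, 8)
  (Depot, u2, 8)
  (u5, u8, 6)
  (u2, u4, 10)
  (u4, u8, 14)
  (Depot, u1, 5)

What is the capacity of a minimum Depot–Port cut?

15

Augment Depot→u1→u4→u7→Port: bottleneck 5, flow now 5.
Augment Depot→u2→u4→u7→Port: bottleneck 4, flow now 9.
Augment Depot→u2→u4→u8→Port: bottleneck 4, flow now 13.
Augment Depot→u3→u4→u8→Port: bottleneck 2, flow now 15.
No augmenting path remains; maximum flow = 15.
By max-flow min-cut, the minimum cut capacity equals the max flow.
In the residual graph, reachable from Depot: {Depot, u3}.
Min-cut edges: Depot→u1 (5), Depot→u2 (8), u3→u4 (2); capacity 5 + 8 + 2 = 15.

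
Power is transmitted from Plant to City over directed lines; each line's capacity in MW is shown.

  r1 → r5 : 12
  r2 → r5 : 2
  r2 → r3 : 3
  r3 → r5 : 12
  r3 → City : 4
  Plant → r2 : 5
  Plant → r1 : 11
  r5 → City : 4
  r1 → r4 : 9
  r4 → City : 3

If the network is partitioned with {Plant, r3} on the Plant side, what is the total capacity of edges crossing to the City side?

Edges leaving {Plant, r3}: Plant→r1 (11), Plant→r2 (5), r3→r5 (12), r3→City (4).
Cut capacity = 11 + 5 + 12 + 4 = 32.

32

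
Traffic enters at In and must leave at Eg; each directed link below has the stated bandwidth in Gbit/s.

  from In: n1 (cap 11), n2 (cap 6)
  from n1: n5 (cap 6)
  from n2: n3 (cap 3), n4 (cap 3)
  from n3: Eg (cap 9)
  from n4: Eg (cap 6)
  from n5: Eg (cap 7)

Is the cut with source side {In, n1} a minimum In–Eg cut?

Yes — it is a minimum cut (capacity 12).

Given cut capacity: 6 + 6 = 12.
Augment In→n1→n5→Eg: bottleneck 6, flow now 6.
Augment In→n2→n3→Eg: bottleneck 3, flow now 9.
Augment In→n2→n4→Eg: bottleneck 3, flow now 12.
No augmenting path remains; maximum flow = 12.
Cut capacity 12 equals the max flow, so it is a minimum cut.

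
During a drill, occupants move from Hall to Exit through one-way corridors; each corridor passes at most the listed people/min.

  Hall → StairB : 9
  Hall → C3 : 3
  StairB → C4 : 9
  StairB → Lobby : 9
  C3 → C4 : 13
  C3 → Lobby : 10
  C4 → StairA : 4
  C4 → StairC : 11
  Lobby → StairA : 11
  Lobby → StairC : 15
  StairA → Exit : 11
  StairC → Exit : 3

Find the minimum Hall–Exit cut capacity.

Augment Hall→StairB→C4→StairA→Exit: bottleneck 4, flow now 4.
Augment Hall→StairB→C4→StairC→Exit: bottleneck 3, flow now 7.
Augment Hall→StairB→Lobby→StairA→Exit: bottleneck 2, flow now 9.
Augment Hall→C3→Lobby→StairA→Exit: bottleneck 3, flow now 12.
No augmenting path remains; maximum flow = 12.
By max-flow min-cut, the minimum cut capacity equals the max flow.
In the residual graph, reachable from Hall: {Hall}.
Min-cut edges: Hall→StairB (9), Hall→C3 (3); capacity 9 + 3 = 12.

12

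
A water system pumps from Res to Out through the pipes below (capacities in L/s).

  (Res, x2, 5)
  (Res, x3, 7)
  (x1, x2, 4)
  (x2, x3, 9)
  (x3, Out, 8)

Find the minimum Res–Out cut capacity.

8

Augment Res→x3→Out: bottleneck 7, flow now 7.
Augment Res→x2→x3→Out: bottleneck 1, flow now 8.
No augmenting path remains; maximum flow = 8.
By max-flow min-cut, the minimum cut capacity equals the max flow.
In the residual graph, reachable from Res: {Res, x2, x3}.
Min-cut edges: x3→Out (8); capacity 8 = 8.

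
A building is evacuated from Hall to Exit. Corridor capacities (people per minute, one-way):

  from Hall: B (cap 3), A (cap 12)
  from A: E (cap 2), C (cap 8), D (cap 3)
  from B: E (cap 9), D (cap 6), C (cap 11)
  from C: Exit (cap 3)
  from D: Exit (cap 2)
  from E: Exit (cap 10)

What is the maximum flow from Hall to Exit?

10

Augment Hall→A→C→Exit: bottleneck 3, flow now 3.
Augment Hall→A→D→Exit: bottleneck 2, flow now 5.
Augment Hall→A→E→Exit: bottleneck 2, flow now 7.
Augment Hall→B→E→Exit: bottleneck 3, flow now 10.
No augmenting path remains; maximum flow = 10.
In the residual graph, reachable from Hall: {Hall, A, C, D}.
Min-cut edges: Hall→B (3), A→E (2), C→Exit (3), D→Exit (2); capacity 3 + 2 + 3 + 2 = 10.
This cut is saturated, so no flow can exceed 10.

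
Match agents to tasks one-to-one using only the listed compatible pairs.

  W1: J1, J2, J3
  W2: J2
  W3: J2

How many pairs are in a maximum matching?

Unit-capacity flow: source→left, listed edges, right→sink; max matching = max flow.
Augmenting path W1→J1 (+1); matched 1.
Augmenting path W2→J2 (+1); matched 2.
No augmenting path remains; maximum matching = 2.
König certificate: {W1, J2} is a vertex cover of size 2 (every listed pair touches it), so no matching can be larger.

2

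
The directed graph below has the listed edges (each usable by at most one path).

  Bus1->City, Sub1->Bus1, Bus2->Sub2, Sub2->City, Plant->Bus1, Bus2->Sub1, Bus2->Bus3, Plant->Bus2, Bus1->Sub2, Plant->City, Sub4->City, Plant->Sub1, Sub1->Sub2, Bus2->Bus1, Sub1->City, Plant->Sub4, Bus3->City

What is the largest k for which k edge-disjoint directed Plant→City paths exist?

5

Assign every edge capacity 1; by Menger, the answer equals the max flow.
Path Plant→City (+1); total 1.
Path Plant→Bus1→City (+1); total 2.
Path Plant→Sub4→City (+1); total 3.
Path Plant→Sub1→City (+1); total 4.
Path Plant→Bus2→Bus3→City (+1); total 5.
No residual Plant→City path; max flow = 5.
Certifying cut of size 5: {Plant→Bus1, Plant→Bus2, Plant→City, Plant→Sub1, Plant→Sub4}.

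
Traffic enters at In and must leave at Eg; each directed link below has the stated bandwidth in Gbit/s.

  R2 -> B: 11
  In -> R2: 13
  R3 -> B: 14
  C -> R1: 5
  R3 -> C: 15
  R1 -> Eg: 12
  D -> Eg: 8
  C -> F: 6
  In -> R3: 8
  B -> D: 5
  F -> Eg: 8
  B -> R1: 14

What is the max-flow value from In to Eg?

Augment In→R3→C→R1→Eg: bottleneck 5, flow now 5.
Augment In→R3→C→F→Eg: bottleneck 3, flow now 8.
Augment In→R2→B→D→Eg: bottleneck 5, flow now 13.
Augment In→R2→B→R1→Eg: bottleneck 6, flow now 19.
No augmenting path remains; maximum flow = 19.
In the residual graph, reachable from In: {In, R2}.
Min-cut edges: In→R3 (8), R2→B (11); capacity 8 + 11 = 19.
This cut is saturated, so no flow can exceed 19.

19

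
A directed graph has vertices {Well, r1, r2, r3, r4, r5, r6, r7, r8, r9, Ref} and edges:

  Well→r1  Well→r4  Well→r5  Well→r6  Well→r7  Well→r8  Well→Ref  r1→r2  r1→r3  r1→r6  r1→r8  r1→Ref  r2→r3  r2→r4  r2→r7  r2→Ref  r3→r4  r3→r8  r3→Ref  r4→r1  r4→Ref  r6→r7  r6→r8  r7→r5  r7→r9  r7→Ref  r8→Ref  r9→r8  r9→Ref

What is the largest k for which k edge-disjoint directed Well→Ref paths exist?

Assign every edge capacity 1; by Menger, the answer equals the max flow.
Path Well→Ref (+1); total 1.
Path Well→r1→Ref (+1); total 2.
Path Well→r4→Ref (+1); total 3.
Path Well→r7→Ref (+1); total 4.
Path Well→r8→Ref (+1); total 5.
Path Well→r6→r7→r9→Ref (+1); total 6.
No residual Well→Ref path; max flow = 6.
Certifying cut of size 6: {Well→Ref, Well→r1, Well→r4, Well→r6, Well→r7, Well→r8}.

6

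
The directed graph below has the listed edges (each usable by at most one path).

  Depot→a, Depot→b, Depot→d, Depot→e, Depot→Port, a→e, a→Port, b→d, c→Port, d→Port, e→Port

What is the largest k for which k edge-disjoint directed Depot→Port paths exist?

4

Assign every edge capacity 1; by Menger, the answer equals the max flow.
Path Depot→Port (+1); total 1.
Path Depot→a→Port (+1); total 2.
Path Depot→d→Port (+1); total 3.
Path Depot→e→Port (+1); total 4.
No residual Depot→Port path; max flow = 4.
Certifying cut of size 4: {Depot→Port, Depot→a, Depot→e, d→Port}.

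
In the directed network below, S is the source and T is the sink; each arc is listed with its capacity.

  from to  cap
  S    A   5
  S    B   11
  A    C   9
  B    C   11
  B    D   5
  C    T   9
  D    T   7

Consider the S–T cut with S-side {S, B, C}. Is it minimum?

Given cut capacity: 5 + 5 + 9 = 19.
Augment S→A→C→T: bottleneck 5, flow now 5.
Augment S→B→C→T: bottleneck 4, flow now 9.
Augment S→B→D→T: bottleneck 5, flow now 14.
No augmenting path remains; maximum flow = 14.
In the residual graph, reachable from S: {S, A, B, C}.
Min-cut edges: B→D (5), C→T (9); capacity 5 + 9 = 14.
Cut capacity 19 exceeds the max flow 14, so it is not minimum.

No — its capacity is 19, but the minimum cut has capacity 14.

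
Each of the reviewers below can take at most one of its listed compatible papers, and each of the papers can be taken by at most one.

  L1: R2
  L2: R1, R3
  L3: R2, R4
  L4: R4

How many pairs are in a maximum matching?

Unit-capacity flow: source→left, listed edges, right→sink; max matching = max flow.
Augmenting path L1→R2 (+1); matched 1.
Augmenting path L2→R1 (+1); matched 2.
Augmenting path L3→R4 (+1); matched 3.
No augmenting path remains; maximum matching = 3.
König certificate: {L2, R2, R4} is a vertex cover of size 3 (every listed pair touches it), so no matching can be larger.

3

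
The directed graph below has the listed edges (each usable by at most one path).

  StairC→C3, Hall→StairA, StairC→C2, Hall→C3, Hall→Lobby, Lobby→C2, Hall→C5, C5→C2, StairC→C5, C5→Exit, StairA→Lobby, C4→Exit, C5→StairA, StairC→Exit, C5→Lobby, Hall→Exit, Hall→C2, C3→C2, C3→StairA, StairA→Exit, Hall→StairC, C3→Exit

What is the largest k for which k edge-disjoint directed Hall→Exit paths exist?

5

Assign every edge capacity 1; by Menger, the answer equals the max flow.
Path Hall→Exit (+1); total 1.
Path Hall→StairC→Exit (+1); total 2.
Path Hall→C5→Exit (+1); total 3.
Path Hall→C3→Exit (+1); total 4.
Path Hall→StairA→Exit (+1); total 5.
No residual Hall→Exit path; max flow = 5.
Certifying cut of size 5: {Hall→C3, Hall→C5, Hall→Exit, Hall→StairA, Hall→StairC}.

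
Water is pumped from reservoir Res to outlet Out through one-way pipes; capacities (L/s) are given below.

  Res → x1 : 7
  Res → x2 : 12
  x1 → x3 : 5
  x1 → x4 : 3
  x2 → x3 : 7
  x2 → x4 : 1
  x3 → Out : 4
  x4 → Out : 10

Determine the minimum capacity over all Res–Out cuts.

Augment Res→x1→x3→Out: bottleneck 4, flow now 4.
Augment Res→x1→x4→Out: bottleneck 3, flow now 7.
Augment Res→x2→x4→Out: bottleneck 1, flow now 8.
No augmenting path remains; maximum flow = 8.
By max-flow min-cut, the minimum cut capacity equals the max flow.
In the residual graph, reachable from Res: {Res, x1, x2, x3}.
Min-cut edges: x1→x4 (3), x2→x4 (1), x3→Out (4); capacity 3 + 1 + 4 = 8.

8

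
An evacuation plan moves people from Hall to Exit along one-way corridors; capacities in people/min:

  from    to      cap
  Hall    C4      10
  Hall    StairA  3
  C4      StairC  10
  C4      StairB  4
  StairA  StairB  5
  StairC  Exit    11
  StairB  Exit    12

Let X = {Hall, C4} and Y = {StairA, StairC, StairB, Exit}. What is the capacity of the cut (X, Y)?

17

Edges leaving {Hall, C4}: Hall→StairA (3), C4→StairC (10), C4→StairB (4).
Cut capacity = 3 + 10 + 4 = 17.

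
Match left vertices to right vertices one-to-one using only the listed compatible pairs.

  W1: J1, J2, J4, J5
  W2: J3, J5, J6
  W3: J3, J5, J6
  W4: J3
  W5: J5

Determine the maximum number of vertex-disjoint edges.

Unit-capacity flow: source→left, listed edges, right→sink; max matching = max flow.
Augmenting path W1→J1 (+1); matched 1.
Augmenting path W2→J3 (+1); matched 2.
Augmenting path W3→J5 (+1); matched 3.
Augmenting path W4→J3→W2→J6 (+1); matched 4.
No augmenting path remains; maximum matching = 4.
König certificate: {W1, J3, J5, J6} is a vertex cover of size 4 (every listed pair touches it), so no matching can be larger.

4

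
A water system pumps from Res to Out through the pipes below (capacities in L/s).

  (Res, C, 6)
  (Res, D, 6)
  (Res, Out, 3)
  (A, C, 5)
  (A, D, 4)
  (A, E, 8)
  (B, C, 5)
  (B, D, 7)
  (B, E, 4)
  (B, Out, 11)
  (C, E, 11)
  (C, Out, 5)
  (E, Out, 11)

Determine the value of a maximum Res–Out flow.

9

Augment Res→Out: bottleneck 3, flow now 3.
Augment Res→C→Out: bottleneck 5, flow now 8.
Augment Res→C→E→Out: bottleneck 1, flow now 9.
No augmenting path remains; maximum flow = 9.
In the residual graph, reachable from Res: {Res, D}.
Min-cut edges: Res→C (6), Res→Out (3); capacity 6 + 3 = 9.
This cut is saturated, so no flow can exceed 9.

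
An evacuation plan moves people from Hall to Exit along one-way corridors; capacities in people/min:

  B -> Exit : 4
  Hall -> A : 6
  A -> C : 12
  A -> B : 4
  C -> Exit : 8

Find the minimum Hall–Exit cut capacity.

Augment Hall→A→B→Exit: bottleneck 4, flow now 4.
Augment Hall→A→C→Exit: bottleneck 2, flow now 6.
No augmenting path remains; maximum flow = 6.
By max-flow min-cut, the minimum cut capacity equals the max flow.
In the residual graph, reachable from Hall: {Hall}.
Min-cut edges: Hall→A (6); capacity 6 = 6.

6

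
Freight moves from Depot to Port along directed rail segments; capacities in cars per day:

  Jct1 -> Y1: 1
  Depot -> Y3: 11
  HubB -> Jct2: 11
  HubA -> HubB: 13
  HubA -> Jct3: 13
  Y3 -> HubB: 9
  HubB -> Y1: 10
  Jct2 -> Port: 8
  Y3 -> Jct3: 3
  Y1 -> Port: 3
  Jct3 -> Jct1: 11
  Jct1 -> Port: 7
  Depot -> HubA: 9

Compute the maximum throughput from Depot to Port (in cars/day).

Augment Depot→Y3→Jct3→Jct1→Port: bottleneck 3, flow now 3.
Augment Depot→Y3→HubB→Jct2→Port: bottleneck 8, flow now 11.
Augment Depot→HubA→Jct3→Jct1→Port: bottleneck 4, flow now 15.
Augment Depot→HubA→HubB→Y1→Port: bottleneck 3, flow now 18.
No augmenting path remains; maximum flow = 18.
In the residual graph, reachable from Depot: {Depot, Y3, HubA, Jct3, HubB, Jct2, Y1, Jct1}.
Min-cut edges: Jct2→Port (8), Y1→Port (3), Jct1→Port (7); capacity 8 + 3 + 7 = 18.
This cut is saturated, so no flow can exceed 18.

18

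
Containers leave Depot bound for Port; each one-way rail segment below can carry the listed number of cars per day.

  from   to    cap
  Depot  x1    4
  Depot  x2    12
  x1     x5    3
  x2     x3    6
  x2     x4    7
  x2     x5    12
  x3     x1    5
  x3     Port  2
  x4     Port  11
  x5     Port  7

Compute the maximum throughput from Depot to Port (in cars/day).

Augment Depot→x1→x5→Port: bottleneck 3, flow now 3.
Augment Depot→x2→x3→Port: bottleneck 2, flow now 5.
Augment Depot→x2→x4→Port: bottleneck 7, flow now 12.
Augment Depot→x2→x5→Port: bottleneck 3, flow now 15.
No augmenting path remains; maximum flow = 15.
In the residual graph, reachable from Depot: {Depot, x1}.
Min-cut edges: Depot→x2 (12), x1→x5 (3); capacity 12 + 3 = 15.
This cut is saturated, so no flow can exceed 15.

15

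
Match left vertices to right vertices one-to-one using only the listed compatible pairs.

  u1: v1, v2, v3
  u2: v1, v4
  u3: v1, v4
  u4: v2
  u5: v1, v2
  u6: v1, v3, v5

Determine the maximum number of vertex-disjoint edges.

5

Unit-capacity flow: source→left, listed edges, right→sink; max matching = max flow.
Augmenting path u1→v1 (+1); matched 1.
Augmenting path u2→v4 (+1); matched 2.
Augmenting path u4→v2 (+1); matched 3.
Augmenting path u6→v3 (+1); matched 4.
Augmenting path u3→v1→u1→v3→u6→v5 (+1); matched 5.
No augmenting path remains; maximum matching = 5.
König certificate: {u1, u6, v1, v2, v4} is a vertex cover of size 5 (every listed pair touches it), so no matching can be larger.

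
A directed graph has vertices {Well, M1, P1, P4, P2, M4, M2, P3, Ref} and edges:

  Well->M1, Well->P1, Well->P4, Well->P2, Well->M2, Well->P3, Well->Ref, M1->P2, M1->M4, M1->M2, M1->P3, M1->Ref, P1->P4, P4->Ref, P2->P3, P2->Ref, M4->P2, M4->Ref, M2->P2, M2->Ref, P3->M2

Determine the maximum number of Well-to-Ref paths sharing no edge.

Assign every edge capacity 1; by Menger, the answer equals the max flow.
Path Well→Ref (+1); total 1.
Path Well→M1→Ref (+1); total 2.
Path Well→P4→Ref (+1); total 3.
Path Well→P2→Ref (+1); total 4.
Path Well→M2→Ref (+1); total 5.
No residual Well→Ref path; max flow = 5.
Certifying cut of size 5: {M2→Ref, P2→Ref, P4→Ref, Well→M1, Well→Ref}.

5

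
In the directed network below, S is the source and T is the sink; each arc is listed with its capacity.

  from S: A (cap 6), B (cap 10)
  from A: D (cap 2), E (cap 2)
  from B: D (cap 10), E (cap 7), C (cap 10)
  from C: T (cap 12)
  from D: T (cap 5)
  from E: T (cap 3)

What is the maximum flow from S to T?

14

Augment S→A→D→T: bottleneck 2, flow now 2.
Augment S→A→E→T: bottleneck 2, flow now 4.
Augment S→B→C→T: bottleneck 10, flow now 14.
No augmenting path remains; maximum flow = 14.
In the residual graph, reachable from S: {S, A}.
Min-cut edges: S→B (10), A→D (2), A→E (2); capacity 10 + 2 + 2 = 14.
This cut is saturated, so no flow can exceed 14.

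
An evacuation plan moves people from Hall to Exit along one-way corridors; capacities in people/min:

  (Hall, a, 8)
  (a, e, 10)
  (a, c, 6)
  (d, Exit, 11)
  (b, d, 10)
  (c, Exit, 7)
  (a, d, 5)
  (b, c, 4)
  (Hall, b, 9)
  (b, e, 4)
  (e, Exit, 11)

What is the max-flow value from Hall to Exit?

17

Augment Hall→a→c→Exit: bottleneck 6, flow now 6.
Augment Hall→a→d→Exit: bottleneck 2, flow now 8.
Augment Hall→b→c→Exit: bottleneck 1, flow now 9.
Augment Hall→b→d→Exit: bottleneck 8, flow now 17.
No augmenting path remains; maximum flow = 17.
In the residual graph, reachable from Hall: {Hall}.
Min-cut edges: Hall→a (8), Hall→b (9); capacity 8 + 9 = 17.
This cut is saturated, so no flow can exceed 17.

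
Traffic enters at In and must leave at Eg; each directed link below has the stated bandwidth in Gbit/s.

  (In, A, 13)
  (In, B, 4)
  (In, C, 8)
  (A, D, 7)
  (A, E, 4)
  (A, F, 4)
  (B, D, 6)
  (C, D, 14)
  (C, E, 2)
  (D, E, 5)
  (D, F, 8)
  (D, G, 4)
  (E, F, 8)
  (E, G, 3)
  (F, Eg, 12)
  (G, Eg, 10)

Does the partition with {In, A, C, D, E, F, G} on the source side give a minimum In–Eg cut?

No — its capacity is 26, but the minimum cut has capacity 19.

Given cut capacity: 4 + 12 + 10 = 26.
Augment In→A→F→Eg: bottleneck 4, flow now 4.
Augment In→A→D→F→Eg: bottleneck 7, flow now 11.
Augment In→A→E→F→Eg: bottleneck 1, flow now 12.
Augment In→A→E→G→Eg: bottleneck 1, flow now 13.
Augment In→B→D→G→Eg: bottleneck 4, flow now 17.
Augment In→C→E→G→Eg: bottleneck 2, flow now 19.
No augmenting path remains; maximum flow = 19.
In the residual graph, reachable from In: {In, A, B, C, D, E, F}.
Min-cut edges: D→G (4), E→G (3), F→Eg (12); capacity 4 + 3 + 12 = 19.
Cut capacity 26 exceeds the max flow 19, so it is not minimum.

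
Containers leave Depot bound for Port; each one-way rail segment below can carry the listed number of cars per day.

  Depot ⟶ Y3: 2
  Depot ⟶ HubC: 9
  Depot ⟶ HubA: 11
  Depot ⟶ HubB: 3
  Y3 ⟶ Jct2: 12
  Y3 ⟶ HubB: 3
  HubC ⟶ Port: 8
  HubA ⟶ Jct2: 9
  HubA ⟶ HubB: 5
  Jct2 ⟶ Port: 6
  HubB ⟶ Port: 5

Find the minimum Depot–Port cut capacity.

Augment Depot→HubC→Port: bottleneck 8, flow now 8.
Augment Depot→HubB→Port: bottleneck 3, flow now 11.
Augment Depot→Y3→Jct2→Port: bottleneck 2, flow now 13.
Augment Depot→HubA→Jct2→Port: bottleneck 4, flow now 17.
Augment Depot→HubA→HubB→Port: bottleneck 2, flow now 19.
No augmenting path remains; maximum flow = 19.
By max-flow min-cut, the minimum cut capacity equals the max flow.
In the residual graph, reachable from Depot: {Depot, Y3, HubC, HubA, Jct2, HubB}.
Min-cut edges: HubC→Port (8), Jct2→Port (6), HubB→Port (5); capacity 8 + 6 + 5 = 19.

19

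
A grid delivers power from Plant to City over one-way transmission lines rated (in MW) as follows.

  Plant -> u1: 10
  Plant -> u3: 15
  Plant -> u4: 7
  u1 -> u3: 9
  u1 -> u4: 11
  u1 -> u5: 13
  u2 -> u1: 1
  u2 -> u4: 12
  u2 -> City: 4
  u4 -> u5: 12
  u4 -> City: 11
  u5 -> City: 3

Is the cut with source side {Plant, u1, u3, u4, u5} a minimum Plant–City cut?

Given cut capacity: 11 + 3 = 14.
Augment Plant→u4→City: bottleneck 7, flow now 7.
Augment Plant→u1→u4→City: bottleneck 4, flow now 11.
Augment Plant→u1→u5→City: bottleneck 3, flow now 14.
No augmenting path remains; maximum flow = 14.
Cut capacity 14 equals the max flow, so it is a minimum cut.

Yes — it is a minimum cut (capacity 14).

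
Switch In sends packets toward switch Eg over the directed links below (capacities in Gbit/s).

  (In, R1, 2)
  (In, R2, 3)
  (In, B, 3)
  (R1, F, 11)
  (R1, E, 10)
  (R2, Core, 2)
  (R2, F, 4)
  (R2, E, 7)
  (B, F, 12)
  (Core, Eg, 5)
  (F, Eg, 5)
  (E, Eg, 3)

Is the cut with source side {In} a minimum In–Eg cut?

Yes — it is a minimum cut (capacity 8).

Given cut capacity: 2 + 3 + 3 = 8.
Augment In→R1→F→Eg: bottleneck 2, flow now 2.
Augment In→R2→Core→Eg: bottleneck 2, flow now 4.
Augment In→R2→F→Eg: bottleneck 1, flow now 5.
Augment In→B→F→Eg: bottleneck 2, flow now 7.
Augment In→B→F→R1→E→Eg: bottleneck 1, flow now 8. (uses reverse residual edge)
No augmenting path remains; maximum flow = 8.
Cut capacity 8 equals the max flow, so it is a minimum cut.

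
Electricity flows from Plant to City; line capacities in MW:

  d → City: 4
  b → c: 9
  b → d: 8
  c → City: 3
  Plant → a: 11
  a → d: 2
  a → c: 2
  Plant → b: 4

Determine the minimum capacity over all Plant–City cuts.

7

Augment Plant→a→c→City: bottleneck 2, flow now 2.
Augment Plant→a→d→City: bottleneck 2, flow now 4.
Augment Plant→b→c→City: bottleneck 1, flow now 5.
Augment Plant→b→d→City: bottleneck 2, flow now 7.
No augmenting path remains; maximum flow = 7.
By max-flow min-cut, the minimum cut capacity equals the max flow.
In the residual graph, reachable from Plant: {Plant, a, b, c, d}.
Min-cut edges: c→City (3), d→City (4); capacity 3 + 4 = 7.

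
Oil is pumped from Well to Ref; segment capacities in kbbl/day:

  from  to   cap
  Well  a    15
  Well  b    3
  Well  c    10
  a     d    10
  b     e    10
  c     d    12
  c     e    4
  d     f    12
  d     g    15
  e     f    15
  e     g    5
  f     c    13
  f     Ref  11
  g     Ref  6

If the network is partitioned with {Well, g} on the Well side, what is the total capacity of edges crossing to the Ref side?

Edges leaving {Well, g}: Well→a (15), Well→b (3), Well→c (10), g→Ref (6).
Cut capacity = 15 + 3 + 10 + 6 = 34.

34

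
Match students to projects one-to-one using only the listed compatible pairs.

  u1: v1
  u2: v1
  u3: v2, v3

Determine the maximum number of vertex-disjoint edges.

2

Unit-capacity flow: source→left, listed edges, right→sink; max matching = max flow.
Augmenting path u1→v1 (+1); matched 1.
Augmenting path u3→v2 (+1); matched 2.
No augmenting path remains; maximum matching = 2.
König certificate: {u3, v1} is a vertex cover of size 2 (every listed pair touches it), so no matching can be larger.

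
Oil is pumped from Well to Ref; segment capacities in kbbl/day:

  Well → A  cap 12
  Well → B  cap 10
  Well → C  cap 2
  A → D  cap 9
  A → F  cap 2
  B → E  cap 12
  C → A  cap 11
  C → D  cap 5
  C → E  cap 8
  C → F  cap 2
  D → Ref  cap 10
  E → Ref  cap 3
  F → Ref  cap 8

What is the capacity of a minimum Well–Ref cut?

16

Augment Well→A→D→Ref: bottleneck 9, flow now 9.
Augment Well→A→F→Ref: bottleneck 2, flow now 11.
Augment Well→B→E→Ref: bottleneck 3, flow now 14.
Augment Well→C→D→Ref: bottleneck 1, flow now 15.
Augment Well→C→F→Ref: bottleneck 1, flow now 16.
No augmenting path remains; maximum flow = 16.
By max-flow min-cut, the minimum cut capacity equals the max flow.
In the residual graph, reachable from Well: {Well, A, B, E}.
Min-cut edges: Well→C (2), A→D (9), A→F (2), E→Ref (3); capacity 2 + 9 + 2 + 3 = 16.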